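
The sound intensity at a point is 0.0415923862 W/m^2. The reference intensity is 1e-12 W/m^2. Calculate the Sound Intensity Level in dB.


Given values:
  I = 0.0415923862 W/m^2
  I_ref = 1e-12 W/m^2
Formula: SIL = 10 * log10(I / I_ref)
Compute ratio: I / I_ref = 41592386200
Compute log10: log10(41592386200) = 10.619014
Multiply: SIL = 10 * 10.619014 = 106.19

106.19 dB


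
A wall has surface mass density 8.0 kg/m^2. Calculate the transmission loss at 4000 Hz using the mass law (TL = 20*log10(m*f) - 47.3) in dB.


Given values:
  m = 8.0 kg/m^2, f = 4000 Hz
Formula: TL = 20 * log10(m * f) - 47.3
Compute m * f = 8.0 * 4000 = 32000.0
Compute log10(32000.0) = 4.50515
Compute 20 * 4.50515 = 90.103
TL = 90.103 - 47.3 = 42.8

42.8 dB


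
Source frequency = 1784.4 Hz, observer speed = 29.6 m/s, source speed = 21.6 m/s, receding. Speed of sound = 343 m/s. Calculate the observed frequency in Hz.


Given values:
  f_s = 1784.4 Hz, v_o = 29.6 m/s, v_s = 21.6 m/s
  Direction: receding
Formula: f_o = f_s * (c - v_o) / (c + v_s)
Numerator: c - v_o = 343 - 29.6 = 313.4
Denominator: c + v_s = 343 + 21.6 = 364.6
f_o = 1784.4 * 313.4 / 364.6 = 1533.82

1533.82 Hz


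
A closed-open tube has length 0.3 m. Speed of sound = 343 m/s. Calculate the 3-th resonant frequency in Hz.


Given values:
  Tube type: closed-open, L = 0.3 m, c = 343 m/s, n = 3
Formula: f_n = (2n - 1) * c / (4 * L)
Compute 2n - 1 = 2*3 - 1 = 5
Compute 4 * L = 4 * 0.3 = 1.2
f = 5 * 343 / 1.2
f = 1429.17

1429.17 Hz


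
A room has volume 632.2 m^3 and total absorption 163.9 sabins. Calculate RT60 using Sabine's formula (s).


Given values:
  V = 632.2 m^3
  A = 163.9 sabins
Formula: RT60 = 0.161 * V / A
Numerator: 0.161 * 632.2 = 101.7842
RT60 = 101.7842 / 163.9 = 0.621

0.621 s


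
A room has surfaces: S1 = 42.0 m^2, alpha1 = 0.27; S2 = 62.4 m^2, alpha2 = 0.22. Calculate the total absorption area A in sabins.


Given surfaces:
  Surface 1: 42.0 * 0.27 = 11.34
  Surface 2: 62.4 * 0.22 = 13.728
Formula: A = sum(Si * alpha_i)
A = 11.34 + 13.728
A = 25.07

25.07 sabins


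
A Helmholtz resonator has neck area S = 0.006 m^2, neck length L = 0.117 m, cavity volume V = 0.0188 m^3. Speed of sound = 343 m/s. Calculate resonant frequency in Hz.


Given values:
  S = 0.006 m^2, L = 0.117 m, V = 0.0188 m^3, c = 343 m/s
Formula: f = (c / (2*pi)) * sqrt(S / (V * L))
Compute V * L = 0.0188 * 0.117 = 0.0021996
Compute S / (V * L) = 0.006 / 0.0021996 = 2.7278
Compute sqrt(2.7278) = 1.651605
Compute c / (2*pi) = 343 / 6.283185 = 54.590148
f = 54.590148 * 1.651605 = 90.16

90.16 Hz


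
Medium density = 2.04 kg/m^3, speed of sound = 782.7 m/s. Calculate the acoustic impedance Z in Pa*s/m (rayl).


Given values:
  rho = 2.04 kg/m^3
  c = 782.7 m/s
Formula: Z = rho * c
Z = 2.04 * 782.7
Z = 1596.71

1596.71 rayl


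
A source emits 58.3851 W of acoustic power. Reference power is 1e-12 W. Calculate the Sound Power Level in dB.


Given values:
  W = 58.3851 W
  W_ref = 1e-12 W
Formula: SWL = 10 * log10(W / W_ref)
Compute ratio: W / W_ref = 58385100000000
Compute log10: log10(58385100000000) = 13.766302
Multiply: SWL = 10 * 13.766302 = 137.66

137.66 dB


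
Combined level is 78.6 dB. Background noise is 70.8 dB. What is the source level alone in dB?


Given values:
  L_total = 78.6 dB, L_bg = 70.8 dB
Formula: L_source = 10 * log10(10^(L_total/10) - 10^(L_bg/10))
Convert to linear:
  10^(78.6/10) = 72443596.0075
  10^(70.8/10) = 12022644.3462
Difference: 72443596.0075 - 12022644.3462 = 60420951.6613
L_source = 10 * log10(60420951.6613) = 77.81

77.81 dB


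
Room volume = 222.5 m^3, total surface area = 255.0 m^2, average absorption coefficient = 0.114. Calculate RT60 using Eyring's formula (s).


Given values:
  V = 222.5 m^3, S = 255.0 m^2, alpha = 0.114
Formula: RT60 = 0.161 * V / (-S * ln(1 - alpha))
Compute ln(1 - 0.114) = ln(0.886) = -0.121038
Denominator: -255.0 * -0.121038 = 30.8647
Numerator: 0.161 * 222.5 = 35.8225
RT60 = 35.8225 / 30.8647 = 1.161

1.161 s


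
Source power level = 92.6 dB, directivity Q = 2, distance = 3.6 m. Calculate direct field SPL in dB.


Given values:
  Lw = 92.6 dB, Q = 2, r = 3.6 m
Formula: SPL = Lw + 10 * log10(Q / (4 * pi * r^2))
Compute 4 * pi * r^2 = 4 * pi * 3.6^2 = 162.8602
Compute Q / denom = 2 / 162.8602 = 0.01228047
Compute 10 * log10(0.01228047) = -19.1079
SPL = 92.6 + (-19.1079) = 73.49

73.49 dB


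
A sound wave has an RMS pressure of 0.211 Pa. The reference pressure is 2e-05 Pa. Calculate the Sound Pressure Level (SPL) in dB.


Given values:
  p = 0.211 Pa
  p_ref = 2e-05 Pa
Formula: SPL = 20 * log10(p / p_ref)
Compute ratio: p / p_ref = 0.211 / 2e-05 = 10550
Compute log10: log10(10550) = 4.023252
Multiply: SPL = 20 * 4.023252 = 80.47

80.47 dB


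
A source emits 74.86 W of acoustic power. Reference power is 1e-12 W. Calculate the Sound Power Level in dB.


Given values:
  W = 74.86 W
  W_ref = 1e-12 W
Formula: SWL = 10 * log10(W / W_ref)
Compute ratio: W / W_ref = 74860000000000
Compute log10: log10(74860000000000) = 13.87425
Multiply: SWL = 10 * 13.87425 = 138.74

138.74 dB


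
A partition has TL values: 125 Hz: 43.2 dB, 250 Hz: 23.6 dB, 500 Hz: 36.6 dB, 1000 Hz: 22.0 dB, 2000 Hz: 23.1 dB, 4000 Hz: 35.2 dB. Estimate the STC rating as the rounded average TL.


Given TL values at each frequency:
  125 Hz: 43.2 dB
  250 Hz: 23.6 dB
  500 Hz: 36.6 dB
  1000 Hz: 22.0 dB
  2000 Hz: 23.1 dB
  4000 Hz: 35.2 dB
Formula: STC ~ round(average of TL values)
Sum = 43.2 + 23.6 + 36.6 + 22.0 + 23.1 + 35.2 = 183.7
Average = 183.7 / 6 = 30.62
Rounded: 31

31


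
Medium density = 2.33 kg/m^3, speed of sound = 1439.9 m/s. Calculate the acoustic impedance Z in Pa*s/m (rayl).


Given values:
  rho = 2.33 kg/m^3
  c = 1439.9 m/s
Formula: Z = rho * c
Z = 2.33 * 1439.9
Z = 3354.97

3354.97 rayl


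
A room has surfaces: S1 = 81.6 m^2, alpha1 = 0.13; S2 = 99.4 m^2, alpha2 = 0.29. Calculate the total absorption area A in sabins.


Given surfaces:
  Surface 1: 81.6 * 0.13 = 10.608
  Surface 2: 99.4 * 0.29 = 28.826
Formula: A = sum(Si * alpha_i)
A = 10.608 + 28.826
A = 39.43

39.43 sabins


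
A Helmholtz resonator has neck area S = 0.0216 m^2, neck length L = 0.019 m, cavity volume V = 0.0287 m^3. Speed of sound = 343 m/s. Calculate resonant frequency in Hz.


Given values:
  S = 0.0216 m^2, L = 0.019 m, V = 0.0287 m^3, c = 343 m/s
Formula: f = (c / (2*pi)) * sqrt(S / (V * L))
Compute V * L = 0.0287 * 0.019 = 0.0005453
Compute S / (V * L) = 0.0216 / 0.0005453 = 39.6112
Compute sqrt(39.6112) = 6.293743
Compute c / (2*pi) = 343 / 6.283185 = 54.590148
f = 54.590148 * 6.293743 = 343.58

343.58 Hz


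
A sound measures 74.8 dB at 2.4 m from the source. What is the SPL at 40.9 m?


Given values:
  SPL1 = 74.8 dB, r1 = 2.4 m, r2 = 40.9 m
Formula: SPL2 = SPL1 - 20 * log10(r2 / r1)
Compute ratio: r2 / r1 = 40.9 / 2.4 = 17.0417
Compute log10: log10(17.0417) = 1.231513
Compute drop: 20 * 1.231513 = 24.6303
SPL2 = 74.8 - 24.6303 = 50.17

50.17 dB


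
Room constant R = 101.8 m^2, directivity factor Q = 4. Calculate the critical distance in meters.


Given values:
  R = 101.8 m^2, Q = 4
Formula: d_c = 0.141 * sqrt(Q * R)
Compute Q * R = 4 * 101.8 = 407.2
Compute sqrt(407.2) = 20.1792
d_c = 0.141 * 20.1792 = 2.845

2.845 m


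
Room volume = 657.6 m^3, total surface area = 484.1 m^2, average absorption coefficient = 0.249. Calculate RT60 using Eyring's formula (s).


Given values:
  V = 657.6 m^3, S = 484.1 m^2, alpha = 0.249
Formula: RT60 = 0.161 * V / (-S * ln(1 - alpha))
Compute ln(1 - 0.249) = ln(0.751) = -0.28635
Denominator: -484.1 * -0.28635 = 138.622
Numerator: 0.161 * 657.6 = 105.8736
RT60 = 105.8736 / 138.622 = 0.764

0.764 s


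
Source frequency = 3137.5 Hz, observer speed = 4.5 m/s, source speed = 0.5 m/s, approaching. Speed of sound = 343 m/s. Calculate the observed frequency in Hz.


Given values:
  f_s = 3137.5 Hz, v_o = 4.5 m/s, v_s = 0.5 m/s
  Direction: approaching
Formula: f_o = f_s * (c + v_o) / (c - v_s)
Numerator: c + v_o = 343 + 4.5 = 347.5
Denominator: c - v_s = 343 - 0.5 = 342.5
f_o = 3137.5 * 347.5 / 342.5 = 3183.3

3183.3 Hz


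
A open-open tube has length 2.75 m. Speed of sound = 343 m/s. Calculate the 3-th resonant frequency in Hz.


Given values:
  Tube type: open-open, L = 2.75 m, c = 343 m/s, n = 3
Formula: f_n = n * c / (2 * L)
Compute 2 * L = 2 * 2.75 = 5.5
f = 3 * 343 / 5.5
f = 187.09

187.09 Hz


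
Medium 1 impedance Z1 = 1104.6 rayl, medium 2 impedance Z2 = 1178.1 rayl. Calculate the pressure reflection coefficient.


Given values:
  Z1 = 1104.6 rayl, Z2 = 1178.1 rayl
Formula: R = (Z2 - Z1) / (Z2 + Z1)
Numerator: Z2 - Z1 = 1178.1 - 1104.6 = 73.5
Denominator: Z2 + Z1 = 1178.1 + 1104.6 = 2282.7
R = 73.5 / 2282.7 = 0.0322

0.0322


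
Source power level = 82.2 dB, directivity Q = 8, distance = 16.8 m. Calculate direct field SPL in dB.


Given values:
  Lw = 82.2 dB, Q = 8, r = 16.8 m
Formula: SPL = Lw + 10 * log10(Q / (4 * pi * r^2))
Compute 4 * pi * r^2 = 4 * pi * 16.8^2 = 3546.7324
Compute Q / denom = 8 / 3546.7324 = 0.0022556
Compute 10 * log10(0.0022556) = -26.4674
SPL = 82.2 + (-26.4674) = 55.73

55.73 dB


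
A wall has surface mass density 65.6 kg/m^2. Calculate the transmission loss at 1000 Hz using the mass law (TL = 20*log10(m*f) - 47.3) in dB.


Given values:
  m = 65.6 kg/m^2, f = 1000 Hz
Formula: TL = 20 * log10(m * f) - 47.3
Compute m * f = 65.6 * 1000 = 65600.0
Compute log10(65600.0) = 4.816904
Compute 20 * 4.816904 = 96.3381
TL = 96.3381 - 47.3 = 49.04

49.04 dB


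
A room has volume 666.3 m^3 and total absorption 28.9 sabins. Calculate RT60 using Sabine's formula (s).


Given values:
  V = 666.3 m^3
  A = 28.9 sabins
Formula: RT60 = 0.161 * V / A
Numerator: 0.161 * 666.3 = 107.2743
RT60 = 107.2743 / 28.9 = 3.712

3.712 s


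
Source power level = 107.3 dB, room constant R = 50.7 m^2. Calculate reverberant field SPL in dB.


Given values:
  Lw = 107.3 dB, R = 50.7 m^2
Formula: SPL = Lw + 10 * log10(4 / R)
Compute 4 / R = 4 / 50.7 = 0.078895
Compute 10 * log10(0.078895) = -11.0295
SPL = 107.3 + (-11.0295) = 96.27

96.27 dB


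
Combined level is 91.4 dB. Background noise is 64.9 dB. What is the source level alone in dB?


Given values:
  L_total = 91.4 dB, L_bg = 64.9 dB
Formula: L_source = 10 * log10(10^(L_total/10) - 10^(L_bg/10))
Convert to linear:
  10^(91.4/10) = 1380384264.6029
  10^(64.9/10) = 3090295.4325
Difference: 1380384264.6029 - 3090295.4325 = 1377293969.1704
L_source = 10 * log10(1377293969.1704) = 91.39

91.39 dB


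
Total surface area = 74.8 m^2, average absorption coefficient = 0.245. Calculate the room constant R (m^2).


Given values:
  S = 74.8 m^2, alpha = 0.245
Formula: R = S * alpha / (1 - alpha)
Numerator: 74.8 * 0.245 = 18.326
Denominator: 1 - 0.245 = 0.755
R = 18.326 / 0.755 = 24.27

24.27 m^2


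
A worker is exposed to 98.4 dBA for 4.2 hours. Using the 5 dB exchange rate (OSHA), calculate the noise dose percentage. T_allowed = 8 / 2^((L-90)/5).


Given values:
  L = 98.4 dBA, T = 4.2 hours
Formula: T_allowed = 8 / 2^((L - 90) / 5)
Compute exponent: (98.4 - 90) / 5 = 1.68
Compute 2^(1.68) = 3.20428
T_allowed = 8 / 3.20428 = 2.496661 hours
Dose = (T / T_allowed) * 100
Dose = (4.2 / 2.496661) * 100 = 168.22

168.22 %


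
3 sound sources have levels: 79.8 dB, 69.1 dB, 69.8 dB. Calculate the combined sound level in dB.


Formula: L_total = 10 * log10( sum(10^(Li/10)) )
  Source 1: 10^(79.8/10) = 95499258.6021
  Source 2: 10^(69.1/10) = 8128305.1616
  Source 3: 10^(69.8/10) = 9549925.8602
Sum of linear values = 113177489.6239
L_total = 10 * log10(113177489.6239) = 80.54

80.54 dB


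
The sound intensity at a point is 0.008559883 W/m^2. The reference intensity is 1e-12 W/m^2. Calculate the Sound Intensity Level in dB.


Given values:
  I = 0.008559883 W/m^2
  I_ref = 1e-12 W/m^2
Formula: SIL = 10 * log10(I / I_ref)
Compute ratio: I / I_ref = 8559883000
Compute log10: log10(8559883000) = 9.932468
Multiply: SIL = 10 * 9.932468 = 99.32

99.32 dB


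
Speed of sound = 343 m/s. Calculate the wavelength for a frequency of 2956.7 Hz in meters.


Given values:
  c = 343 m/s, f = 2956.7 Hz
Formula: lambda = c / f
lambda = 343 / 2956.7
lambda = 0.116

0.116 m


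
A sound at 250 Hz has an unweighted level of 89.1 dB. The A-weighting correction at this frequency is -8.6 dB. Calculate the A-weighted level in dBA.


Given values:
  SPL = 89.1 dB
  A-weighting at 250 Hz = -8.6 dB
Formula: L_A = SPL + A_weight
L_A = 89.1 + (-8.6)
L_A = 80.5

80.5 dBA


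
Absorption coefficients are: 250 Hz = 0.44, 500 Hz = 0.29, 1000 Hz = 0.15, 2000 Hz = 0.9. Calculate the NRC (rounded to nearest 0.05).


Given values:
  a_250 = 0.44, a_500 = 0.29
  a_1000 = 0.15, a_2000 = 0.9
Formula: NRC = (a250 + a500 + a1000 + a2000) / 4
Sum = 0.44 + 0.29 + 0.15 + 0.9 = 1.78
NRC = 1.78 / 4 = 0.445
Rounded to nearest 0.05: 0.45

0.45


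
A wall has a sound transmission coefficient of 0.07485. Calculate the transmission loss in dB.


Given values:
  tau = 0.07485
Formula: TL = 10 * log10(1 / tau)
Compute 1 / tau = 1 / 0.07485 = 13.3601
Compute log10(13.3601) = 1.12581
TL = 10 * 1.12581 = 11.26

11.26 dB


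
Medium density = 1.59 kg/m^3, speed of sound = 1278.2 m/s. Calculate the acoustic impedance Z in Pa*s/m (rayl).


Given values:
  rho = 1.59 kg/m^3
  c = 1278.2 m/s
Formula: Z = rho * c
Z = 1.59 * 1278.2
Z = 2032.34

2032.34 rayl


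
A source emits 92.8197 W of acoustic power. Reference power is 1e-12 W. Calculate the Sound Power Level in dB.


Given values:
  W = 92.8197 W
  W_ref = 1e-12 W
Formula: SWL = 10 * log10(W / W_ref)
Compute ratio: W / W_ref = 92819700000000
Compute log10: log10(92819700000000) = 13.96764
Multiply: SWL = 10 * 13.96764 = 139.68

139.68 dB


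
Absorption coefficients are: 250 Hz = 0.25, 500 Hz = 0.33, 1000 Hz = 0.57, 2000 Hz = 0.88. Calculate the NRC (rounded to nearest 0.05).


Given values:
  a_250 = 0.25, a_500 = 0.33
  a_1000 = 0.57, a_2000 = 0.88
Formula: NRC = (a250 + a500 + a1000 + a2000) / 4
Sum = 0.25 + 0.33 + 0.57 + 0.88 = 2.03
NRC = 2.03 / 4 = 0.5075
Rounded to nearest 0.05: 0.5

0.5


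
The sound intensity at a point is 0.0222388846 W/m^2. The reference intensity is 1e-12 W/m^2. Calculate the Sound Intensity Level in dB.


Given values:
  I = 0.0222388846 W/m^2
  I_ref = 1e-12 W/m^2
Formula: SIL = 10 * log10(I / I_ref)
Compute ratio: I / I_ref = 22238884600
Compute log10: log10(22238884600) = 10.347113
Multiply: SIL = 10 * 10.347113 = 103.47

103.47 dB


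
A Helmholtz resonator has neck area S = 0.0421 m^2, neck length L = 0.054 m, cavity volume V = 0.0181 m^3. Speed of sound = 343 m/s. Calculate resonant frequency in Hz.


Given values:
  S = 0.0421 m^2, L = 0.054 m, V = 0.0181 m^3, c = 343 m/s
Formula: f = (c / (2*pi)) * sqrt(S / (V * L))
Compute V * L = 0.0181 * 0.054 = 0.0009774
Compute S / (V * L) = 0.0421 / 0.0009774 = 43.0735
Compute sqrt(43.0735) = 6.56304
Compute c / (2*pi) = 343 / 6.283185 = 54.590148
f = 54.590148 * 6.56304 = 358.28

358.28 Hz


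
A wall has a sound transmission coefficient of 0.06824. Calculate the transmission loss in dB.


Given values:
  tau = 0.06824
Formula: TL = 10 * log10(1 / tau)
Compute 1 / tau = 1 / 0.06824 = 14.6542
Compute log10(14.6542) = 1.165962
TL = 10 * 1.165962 = 11.66

11.66 dB


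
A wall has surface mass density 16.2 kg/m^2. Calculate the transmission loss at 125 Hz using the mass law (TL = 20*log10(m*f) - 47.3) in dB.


Given values:
  m = 16.2 kg/m^2, f = 125 Hz
Formula: TL = 20 * log10(m * f) - 47.3
Compute m * f = 16.2 * 125 = 2025.0
Compute log10(2025.0) = 3.306425
Compute 20 * 3.306425 = 66.1285
TL = 66.1285 - 47.3 = 18.83

18.83 dB


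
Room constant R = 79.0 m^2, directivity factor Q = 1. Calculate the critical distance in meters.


Given values:
  R = 79.0 m^2, Q = 1
Formula: d_c = 0.141 * sqrt(Q * R)
Compute Q * R = 1 * 79.0 = 79.0
Compute sqrt(79.0) = 8.8882
d_c = 0.141 * 8.8882 = 1.253

1.253 m


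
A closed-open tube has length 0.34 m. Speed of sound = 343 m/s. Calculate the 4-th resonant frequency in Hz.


Given values:
  Tube type: closed-open, L = 0.34 m, c = 343 m/s, n = 4
Formula: f_n = (2n - 1) * c / (4 * L)
Compute 2n - 1 = 2*4 - 1 = 7
Compute 4 * L = 4 * 0.34 = 1.36
f = 7 * 343 / 1.36
f = 1765.44

1765.44 Hz


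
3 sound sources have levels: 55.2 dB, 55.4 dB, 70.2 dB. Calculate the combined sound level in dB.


Formula: L_total = 10 * log10( sum(10^(Li/10)) )
  Source 1: 10^(55.2/10) = 331131.1215
  Source 2: 10^(55.4/10) = 346736.8505
  Source 3: 10^(70.2/10) = 10471285.4805
Sum of linear values = 11149153.4525
L_total = 10 * log10(11149153.4525) = 70.47

70.47 dB


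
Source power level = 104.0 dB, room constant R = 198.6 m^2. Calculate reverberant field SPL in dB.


Given values:
  Lw = 104.0 dB, R = 198.6 m^2
Formula: SPL = Lw + 10 * log10(4 / R)
Compute 4 / R = 4 / 198.6 = 0.020141
Compute 10 * log10(0.020141) = -16.9592
SPL = 104.0 + (-16.9592) = 87.04

87.04 dB


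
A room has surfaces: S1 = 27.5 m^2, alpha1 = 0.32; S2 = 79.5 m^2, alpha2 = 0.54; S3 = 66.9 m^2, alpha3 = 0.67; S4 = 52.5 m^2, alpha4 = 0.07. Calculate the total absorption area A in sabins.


Given surfaces:
  Surface 1: 27.5 * 0.32 = 8.8
  Surface 2: 79.5 * 0.54 = 42.93
  Surface 3: 66.9 * 0.67 = 44.823
  Surface 4: 52.5 * 0.07 = 3.675
Formula: A = sum(Si * alpha_i)
A = 8.8 + 42.93 + 44.823 + 3.675
A = 100.23

100.23 sabins


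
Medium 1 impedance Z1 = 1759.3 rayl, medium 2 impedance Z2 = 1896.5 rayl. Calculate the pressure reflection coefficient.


Given values:
  Z1 = 1759.3 rayl, Z2 = 1896.5 rayl
Formula: R = (Z2 - Z1) / (Z2 + Z1)
Numerator: Z2 - Z1 = 1896.5 - 1759.3 = 137.2
Denominator: Z2 + Z1 = 1896.5 + 1759.3 = 3655.8
R = 137.2 / 3655.8 = 0.0375

0.0375


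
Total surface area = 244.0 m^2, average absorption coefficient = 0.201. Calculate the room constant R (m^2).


Given values:
  S = 244.0 m^2, alpha = 0.201
Formula: R = S * alpha / (1 - alpha)
Numerator: 244.0 * 0.201 = 49.044
Denominator: 1 - 0.201 = 0.799
R = 49.044 / 0.799 = 61.38

61.38 m^2


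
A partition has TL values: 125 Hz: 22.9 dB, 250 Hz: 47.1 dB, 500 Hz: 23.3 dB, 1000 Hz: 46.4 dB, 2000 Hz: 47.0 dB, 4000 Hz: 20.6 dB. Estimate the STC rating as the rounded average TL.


Given TL values at each frequency:
  125 Hz: 22.9 dB
  250 Hz: 47.1 dB
  500 Hz: 23.3 dB
  1000 Hz: 46.4 dB
  2000 Hz: 47.0 dB
  4000 Hz: 20.6 dB
Formula: STC ~ round(average of TL values)
Sum = 22.9 + 47.1 + 23.3 + 46.4 + 47.0 + 20.6 = 207.3
Average = 207.3 / 6 = 34.55
Rounded: 35

35


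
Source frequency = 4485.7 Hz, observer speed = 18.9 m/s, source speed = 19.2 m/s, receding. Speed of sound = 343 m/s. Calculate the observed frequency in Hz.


Given values:
  f_s = 4485.7 Hz, v_o = 18.9 m/s, v_s = 19.2 m/s
  Direction: receding
Formula: f_o = f_s * (c - v_o) / (c + v_s)
Numerator: c - v_o = 343 - 18.9 = 324.1
Denominator: c + v_s = 343 + 19.2 = 362.2
f_o = 4485.7 * 324.1 / 362.2 = 4013.85

4013.85 Hz


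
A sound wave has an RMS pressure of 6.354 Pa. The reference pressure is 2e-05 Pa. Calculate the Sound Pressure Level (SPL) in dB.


Given values:
  p = 6.354 Pa
  p_ref = 2e-05 Pa
Formula: SPL = 20 * log10(p / p_ref)
Compute ratio: p / p_ref = 6.354 / 2e-05 = 317700
Compute log10: log10(317700) = 5.502017
Multiply: SPL = 20 * 5.502017 = 110.04

110.04 dB


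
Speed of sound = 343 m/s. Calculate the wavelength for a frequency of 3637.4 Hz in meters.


Given values:
  c = 343 m/s, f = 3637.4 Hz
Formula: lambda = c / f
lambda = 343 / 3637.4
lambda = 0.0943

0.0943 m


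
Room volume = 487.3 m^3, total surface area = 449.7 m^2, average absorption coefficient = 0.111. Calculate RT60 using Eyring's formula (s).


Given values:
  V = 487.3 m^3, S = 449.7 m^2, alpha = 0.111
Formula: RT60 = 0.161 * V / (-S * ln(1 - alpha))
Compute ln(1 - 0.111) = ln(0.889) = -0.117658
Denominator: -449.7 * -0.117658 = 52.9108
Numerator: 0.161 * 487.3 = 78.4553
RT60 = 78.4553 / 52.9108 = 1.483

1.483 s


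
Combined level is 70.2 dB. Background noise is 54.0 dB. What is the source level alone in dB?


Given values:
  L_total = 70.2 dB, L_bg = 54.0 dB
Formula: L_source = 10 * log10(10^(L_total/10) - 10^(L_bg/10))
Convert to linear:
  10^(70.2/10) = 10471285.4805
  10^(54.0/10) = 251188.6432
Difference: 10471285.4805 - 251188.6432 = 10220096.8373
L_source = 10 * log10(10220096.8373) = 70.09

70.09 dB


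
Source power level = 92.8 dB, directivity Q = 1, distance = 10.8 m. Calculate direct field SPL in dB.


Given values:
  Lw = 92.8 dB, Q = 1, r = 10.8 m
Formula: SPL = Lw + 10 * log10(Q / (4 * pi * r^2))
Compute 4 * pi * r^2 = 4 * pi * 10.8^2 = 1465.7415
Compute Q / denom = 1 / 1465.7415 = 0.00068225
Compute 10 * log10(0.00068225) = -31.6606
SPL = 92.8 + (-31.6606) = 61.14

61.14 dB


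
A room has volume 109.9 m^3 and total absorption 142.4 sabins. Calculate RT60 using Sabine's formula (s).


Given values:
  V = 109.9 m^3
  A = 142.4 sabins
Formula: RT60 = 0.161 * V / A
Numerator: 0.161 * 109.9 = 17.6939
RT60 = 17.6939 / 142.4 = 0.124

0.124 s


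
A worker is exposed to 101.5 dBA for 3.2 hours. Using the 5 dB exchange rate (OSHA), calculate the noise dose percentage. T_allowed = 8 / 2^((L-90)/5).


Given values:
  L = 101.5 dBA, T = 3.2 hours
Formula: T_allowed = 8 / 2^((L - 90) / 5)
Compute exponent: (101.5 - 90) / 5 = 2.3
Compute 2^(2.3) = 4.924578
T_allowed = 8 / 4.924578 = 1.624505 hours
Dose = (T / T_allowed) * 100
Dose = (3.2 / 1.624505) * 100 = 196.98

196.98 %


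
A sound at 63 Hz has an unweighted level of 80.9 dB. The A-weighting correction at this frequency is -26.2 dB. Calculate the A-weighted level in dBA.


Given values:
  SPL = 80.9 dB
  A-weighting at 63 Hz = -26.2 dB
Formula: L_A = SPL + A_weight
L_A = 80.9 + (-26.2)
L_A = 54.7

54.7 dBA


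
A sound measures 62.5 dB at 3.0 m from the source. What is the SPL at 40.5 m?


Given values:
  SPL1 = 62.5 dB, r1 = 3.0 m, r2 = 40.5 m
Formula: SPL2 = SPL1 - 20 * log10(r2 / r1)
Compute ratio: r2 / r1 = 40.5 / 3.0 = 13.5
Compute log10: log10(13.5) = 1.130334
Compute drop: 20 * 1.130334 = 22.6067
SPL2 = 62.5 - 22.6067 = 39.89

39.89 dB


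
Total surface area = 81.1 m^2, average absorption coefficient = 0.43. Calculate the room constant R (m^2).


Given values:
  S = 81.1 m^2, alpha = 0.43
Formula: R = S * alpha / (1 - alpha)
Numerator: 81.1 * 0.43 = 34.873
Denominator: 1 - 0.43 = 0.57
R = 34.873 / 0.57 = 61.18

61.18 m^2


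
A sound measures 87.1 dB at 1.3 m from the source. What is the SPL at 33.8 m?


Given values:
  SPL1 = 87.1 dB, r1 = 1.3 m, r2 = 33.8 m
Formula: SPL2 = SPL1 - 20 * log10(r2 / r1)
Compute ratio: r2 / r1 = 33.8 / 1.3 = 26.0
Compute log10: log10(26.0) = 1.414973
Compute drop: 20 * 1.414973 = 28.2995
SPL2 = 87.1 - 28.2995 = 58.8

58.8 dB


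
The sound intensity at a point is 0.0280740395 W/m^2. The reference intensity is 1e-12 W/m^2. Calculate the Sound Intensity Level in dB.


Given values:
  I = 0.0280740395 W/m^2
  I_ref = 1e-12 W/m^2
Formula: SIL = 10 * log10(I / I_ref)
Compute ratio: I / I_ref = 28074039500
Compute log10: log10(28074039500) = 10.448305
Multiply: SIL = 10 * 10.448305 = 104.48

104.48 dB


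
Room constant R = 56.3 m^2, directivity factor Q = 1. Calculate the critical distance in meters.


Given values:
  R = 56.3 m^2, Q = 1
Formula: d_c = 0.141 * sqrt(Q * R)
Compute Q * R = 1 * 56.3 = 56.3
Compute sqrt(56.3) = 7.5033
d_c = 0.141 * 7.5033 = 1.058

1.058 m


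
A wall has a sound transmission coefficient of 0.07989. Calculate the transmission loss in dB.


Given values:
  tau = 0.07989
Formula: TL = 10 * log10(1 / tau)
Compute 1 / tau = 1 / 0.07989 = 12.5172
Compute log10(12.5172) = 1.097507
TL = 10 * 1.097507 = 10.98

10.98 dB


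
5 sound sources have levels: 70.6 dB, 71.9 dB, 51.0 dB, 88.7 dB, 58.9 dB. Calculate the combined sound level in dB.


Formula: L_total = 10 * log10( sum(10^(Li/10)) )
  Source 1: 10^(70.6/10) = 11481536.215
  Source 2: 10^(71.9/10) = 15488166.1891
  Source 3: 10^(51.0/10) = 125892.5412
  Source 4: 10^(88.7/10) = 741310241.3009
  Source 5: 10^(58.9/10) = 776247.1166
Sum of linear values = 769182083.3628
L_total = 10 * log10(769182083.3628) = 88.86

88.86 dB


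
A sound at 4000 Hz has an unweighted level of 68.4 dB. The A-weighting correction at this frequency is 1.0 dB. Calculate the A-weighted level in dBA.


Given values:
  SPL = 68.4 dB
  A-weighting at 4000 Hz = 1.0 dB
Formula: L_A = SPL + A_weight
L_A = 68.4 + (1.0)
L_A = 69.4

69.4 dBA


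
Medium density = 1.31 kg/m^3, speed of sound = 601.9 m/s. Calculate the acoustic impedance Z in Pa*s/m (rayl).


Given values:
  rho = 1.31 kg/m^3
  c = 601.9 m/s
Formula: Z = rho * c
Z = 1.31 * 601.9
Z = 788.49

788.49 rayl


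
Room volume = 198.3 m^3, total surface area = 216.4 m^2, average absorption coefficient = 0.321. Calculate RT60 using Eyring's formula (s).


Given values:
  V = 198.3 m^3, S = 216.4 m^2, alpha = 0.321
Formula: RT60 = 0.161 * V / (-S * ln(1 - alpha))
Compute ln(1 - 0.321) = ln(0.679) = -0.387134
Denominator: -216.4 * -0.387134 = 83.7758
Numerator: 0.161 * 198.3 = 31.9263
RT60 = 31.9263 / 83.7758 = 0.381

0.381 s


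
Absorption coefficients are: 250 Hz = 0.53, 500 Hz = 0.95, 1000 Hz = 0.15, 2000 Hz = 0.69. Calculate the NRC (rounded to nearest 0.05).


Given values:
  a_250 = 0.53, a_500 = 0.95
  a_1000 = 0.15, a_2000 = 0.69
Formula: NRC = (a250 + a500 + a1000 + a2000) / 4
Sum = 0.53 + 0.95 + 0.15 + 0.69 = 2.32
NRC = 2.32 / 4 = 0.58
Rounded to nearest 0.05: 0.6

0.6


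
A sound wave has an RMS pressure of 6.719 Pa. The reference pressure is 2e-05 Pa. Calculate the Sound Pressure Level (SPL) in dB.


Given values:
  p = 6.719 Pa
  p_ref = 2e-05 Pa
Formula: SPL = 20 * log10(p / p_ref)
Compute ratio: p / p_ref = 6.719 / 2e-05 = 335950
Compute log10: log10(335950) = 5.526275
Multiply: SPL = 20 * 5.526275 = 110.53

110.53 dB


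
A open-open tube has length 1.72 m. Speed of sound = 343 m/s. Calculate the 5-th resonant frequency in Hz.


Given values:
  Tube type: open-open, L = 1.72 m, c = 343 m/s, n = 5
Formula: f_n = n * c / (2 * L)
Compute 2 * L = 2 * 1.72 = 3.44
f = 5 * 343 / 3.44
f = 498.55

498.55 Hz


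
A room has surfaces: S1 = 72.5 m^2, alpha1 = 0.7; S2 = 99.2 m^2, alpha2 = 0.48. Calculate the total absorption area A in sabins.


Given surfaces:
  Surface 1: 72.5 * 0.7 = 50.75
  Surface 2: 99.2 * 0.48 = 47.616
Formula: A = sum(Si * alpha_i)
A = 50.75 + 47.616
A = 98.37

98.37 sabins


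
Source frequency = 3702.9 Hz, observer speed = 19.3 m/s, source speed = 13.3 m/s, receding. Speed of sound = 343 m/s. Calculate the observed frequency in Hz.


Given values:
  f_s = 3702.9 Hz, v_o = 19.3 m/s, v_s = 13.3 m/s
  Direction: receding
Formula: f_o = f_s * (c - v_o) / (c + v_s)
Numerator: c - v_o = 343 - 19.3 = 323.7
Denominator: c + v_s = 343 + 13.3 = 356.3
f_o = 3702.9 * 323.7 / 356.3 = 3364.1

3364.1 Hz


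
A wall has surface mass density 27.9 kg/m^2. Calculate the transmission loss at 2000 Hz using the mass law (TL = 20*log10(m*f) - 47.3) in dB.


Given values:
  m = 27.9 kg/m^2, f = 2000 Hz
Formula: TL = 20 * log10(m * f) - 47.3
Compute m * f = 27.9 * 2000 = 55800.0
Compute log10(55800.0) = 4.746634
Compute 20 * 4.746634 = 94.9327
TL = 94.9327 - 47.3 = 47.63

47.63 dB


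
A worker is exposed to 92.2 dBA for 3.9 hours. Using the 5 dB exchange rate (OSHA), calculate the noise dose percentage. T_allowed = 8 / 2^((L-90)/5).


Given values:
  L = 92.2 dBA, T = 3.9 hours
Formula: T_allowed = 8 / 2^((L - 90) / 5)
Compute exponent: (92.2 - 90) / 5 = 0.44
Compute 2^(0.44) = 1.356604
T_allowed = 8 / 1.356604 = 5.897078 hours
Dose = (T / T_allowed) * 100
Dose = (3.9 / 5.897078) * 100 = 66.13

66.13 %


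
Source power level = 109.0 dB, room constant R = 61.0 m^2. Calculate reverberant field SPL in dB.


Given values:
  Lw = 109.0 dB, R = 61.0 m^2
Formula: SPL = Lw + 10 * log10(4 / R)
Compute 4 / R = 4 / 61.0 = 0.065574
Compute 10 * log10(0.065574) = -11.8327
SPL = 109.0 + (-11.8327) = 97.17

97.17 dB


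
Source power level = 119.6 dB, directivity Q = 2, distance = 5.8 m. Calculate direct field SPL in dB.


Given values:
  Lw = 119.6 dB, Q = 2, r = 5.8 m
Formula: SPL = Lw + 10 * log10(Q / (4 * pi * r^2))
Compute 4 * pi * r^2 = 4 * pi * 5.8^2 = 422.7327
Compute Q / denom = 2 / 422.7327 = 0.00473112
Compute 10 * log10(0.00473112) = -23.2504
SPL = 119.6 + (-23.2504) = 96.35

96.35 dB


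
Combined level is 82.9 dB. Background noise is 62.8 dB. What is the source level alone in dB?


Given values:
  L_total = 82.9 dB, L_bg = 62.8 dB
Formula: L_source = 10 * log10(10^(L_total/10) - 10^(L_bg/10))
Convert to linear:
  10^(82.9/10) = 194984459.9758
  10^(62.8/10) = 1905460.718
Difference: 194984459.9758 - 1905460.718 = 193078999.2578
L_source = 10 * log10(193078999.2578) = 82.86

82.86 dB


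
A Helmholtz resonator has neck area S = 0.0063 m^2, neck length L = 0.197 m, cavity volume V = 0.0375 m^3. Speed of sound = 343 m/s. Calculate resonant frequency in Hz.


Given values:
  S = 0.0063 m^2, L = 0.197 m, V = 0.0375 m^3, c = 343 m/s
Formula: f = (c / (2*pi)) * sqrt(S / (V * L))
Compute V * L = 0.0375 * 0.197 = 0.0073875
Compute S / (V * L) = 0.0063 / 0.0073875 = 0.8528
Compute sqrt(0.8528) = 0.923472
Compute c / (2*pi) = 343 / 6.283185 = 54.590148
f = 54.590148 * 0.923472 = 50.41

50.41 Hz


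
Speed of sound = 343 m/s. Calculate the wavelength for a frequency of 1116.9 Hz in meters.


Given values:
  c = 343 m/s, f = 1116.9 Hz
Formula: lambda = c / f
lambda = 343 / 1116.9
lambda = 0.3071

0.3071 m


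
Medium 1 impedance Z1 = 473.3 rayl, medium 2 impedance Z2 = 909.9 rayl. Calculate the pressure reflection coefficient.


Given values:
  Z1 = 473.3 rayl, Z2 = 909.9 rayl
Formula: R = (Z2 - Z1) / (Z2 + Z1)
Numerator: Z2 - Z1 = 909.9 - 473.3 = 436.6
Denominator: Z2 + Z1 = 909.9 + 473.3 = 1383.2
R = 436.6 / 1383.2 = 0.3156

0.3156


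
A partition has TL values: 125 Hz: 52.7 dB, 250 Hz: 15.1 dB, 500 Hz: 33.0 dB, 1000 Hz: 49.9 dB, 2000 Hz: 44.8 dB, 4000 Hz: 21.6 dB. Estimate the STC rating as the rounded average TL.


Given TL values at each frequency:
  125 Hz: 52.7 dB
  250 Hz: 15.1 dB
  500 Hz: 33.0 dB
  1000 Hz: 49.9 dB
  2000 Hz: 44.8 dB
  4000 Hz: 21.6 dB
Formula: STC ~ round(average of TL values)
Sum = 52.7 + 15.1 + 33.0 + 49.9 + 44.8 + 21.6 = 217.1
Average = 217.1 / 6 = 36.18
Rounded: 36

36


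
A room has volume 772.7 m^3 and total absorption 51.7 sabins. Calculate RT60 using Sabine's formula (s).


Given values:
  V = 772.7 m^3
  A = 51.7 sabins
Formula: RT60 = 0.161 * V / A
Numerator: 0.161 * 772.7 = 124.4047
RT60 = 124.4047 / 51.7 = 2.406

2.406 s


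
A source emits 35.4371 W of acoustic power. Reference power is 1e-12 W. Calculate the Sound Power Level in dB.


Given values:
  W = 35.4371 W
  W_ref = 1e-12 W
Formula: SWL = 10 * log10(W / W_ref)
Compute ratio: W / W_ref = 35437100000000
Compute log10: log10(35437100000000) = 13.549458
Multiply: SWL = 10 * 13.549458 = 135.49

135.49 dB


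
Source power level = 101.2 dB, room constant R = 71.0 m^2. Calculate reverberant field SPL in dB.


Given values:
  Lw = 101.2 dB, R = 71.0 m^2
Formula: SPL = Lw + 10 * log10(4 / R)
Compute 4 / R = 4 / 71.0 = 0.056338
Compute 10 * log10(0.056338) = -12.492
SPL = 101.2 + (-12.492) = 88.71

88.71 dB


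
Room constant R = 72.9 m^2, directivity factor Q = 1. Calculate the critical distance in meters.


Given values:
  R = 72.9 m^2, Q = 1
Formula: d_c = 0.141 * sqrt(Q * R)
Compute Q * R = 1 * 72.9 = 72.9
Compute sqrt(72.9) = 8.5381
d_c = 0.141 * 8.5381 = 1.204

1.204 m


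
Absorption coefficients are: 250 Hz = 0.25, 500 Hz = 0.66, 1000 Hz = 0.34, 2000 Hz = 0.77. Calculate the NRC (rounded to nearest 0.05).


Given values:
  a_250 = 0.25, a_500 = 0.66
  a_1000 = 0.34, a_2000 = 0.77
Formula: NRC = (a250 + a500 + a1000 + a2000) / 4
Sum = 0.25 + 0.66 + 0.34 + 0.77 = 2.02
NRC = 2.02 / 4 = 0.505
Rounded to nearest 0.05: 0.5

0.5


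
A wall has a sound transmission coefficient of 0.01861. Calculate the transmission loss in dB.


Given values:
  tau = 0.01861
Formula: TL = 10 * log10(1 / tau)
Compute 1 / tau = 1 / 0.01861 = 53.7346
Compute log10(53.7346) = 1.730254
TL = 10 * 1.730254 = 17.3

17.3 dB


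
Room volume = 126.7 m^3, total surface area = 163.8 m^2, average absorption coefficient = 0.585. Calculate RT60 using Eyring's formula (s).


Given values:
  V = 126.7 m^3, S = 163.8 m^2, alpha = 0.585
Formula: RT60 = 0.161 * V / (-S * ln(1 - alpha))
Compute ln(1 - 0.585) = ln(0.415) = -0.879477
Denominator: -163.8 * -0.879477 = 144.0583
Numerator: 0.161 * 126.7 = 20.3987
RT60 = 20.3987 / 144.0583 = 0.142

0.142 s


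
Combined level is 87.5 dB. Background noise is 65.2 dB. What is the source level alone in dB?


Given values:
  L_total = 87.5 dB, L_bg = 65.2 dB
Formula: L_source = 10 * log10(10^(L_total/10) - 10^(L_bg/10))
Convert to linear:
  10^(87.5/10) = 562341325.1903
  10^(65.2/10) = 3311311.2148
Difference: 562341325.1903 - 3311311.2148 = 559030013.9755
L_source = 10 * log10(559030013.9755) = 87.47

87.47 dB


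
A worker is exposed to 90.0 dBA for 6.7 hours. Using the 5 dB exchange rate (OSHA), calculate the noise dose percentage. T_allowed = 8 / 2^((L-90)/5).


Given values:
  L = 90.0 dBA, T = 6.7 hours
Formula: T_allowed = 8 / 2^((L - 90) / 5)
Compute exponent: (90.0 - 90) / 5 = 0.0
Compute 2^(0.0) = 1.0
T_allowed = 8 / 1.0 = 8.0 hours
Dose = (T / T_allowed) * 100
Dose = (6.7 / 8.0) * 100 = 83.75

83.75 %


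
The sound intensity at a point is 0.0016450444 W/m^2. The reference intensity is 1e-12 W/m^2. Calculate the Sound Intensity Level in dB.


Given values:
  I = 0.0016450444 W/m^2
  I_ref = 1e-12 W/m^2
Formula: SIL = 10 * log10(I / I_ref)
Compute ratio: I / I_ref = 1645044400
Compute log10: log10(1645044400) = 9.216178
Multiply: SIL = 10 * 9.216178 = 92.16

92.16 dB


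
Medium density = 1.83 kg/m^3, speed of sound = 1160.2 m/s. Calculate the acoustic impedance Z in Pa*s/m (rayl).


Given values:
  rho = 1.83 kg/m^3
  c = 1160.2 m/s
Formula: Z = rho * c
Z = 1.83 * 1160.2
Z = 2123.17

2123.17 rayl


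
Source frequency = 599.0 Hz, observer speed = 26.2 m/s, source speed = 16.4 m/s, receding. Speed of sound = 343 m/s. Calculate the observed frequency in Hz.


Given values:
  f_s = 599.0 Hz, v_o = 26.2 m/s, v_s = 16.4 m/s
  Direction: receding
Formula: f_o = f_s * (c - v_o) / (c + v_s)
Numerator: c - v_o = 343 - 26.2 = 316.8
Denominator: c + v_s = 343 + 16.4 = 359.4
f_o = 599.0 * 316.8 / 359.4 = 528.0

528.0 Hz


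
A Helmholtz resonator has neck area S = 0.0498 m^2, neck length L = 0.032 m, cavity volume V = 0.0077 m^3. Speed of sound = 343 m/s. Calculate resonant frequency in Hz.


Given values:
  S = 0.0498 m^2, L = 0.032 m, V = 0.0077 m^3, c = 343 m/s
Formula: f = (c / (2*pi)) * sqrt(S / (V * L))
Compute V * L = 0.0077 * 0.032 = 0.0002464
Compute S / (V * L) = 0.0498 / 0.0002464 = 202.1104
Compute sqrt(202.1104) = 14.216554
Compute c / (2*pi) = 343 / 6.283185 = 54.590148
f = 54.590148 * 14.216554 = 776.08

776.08 Hz


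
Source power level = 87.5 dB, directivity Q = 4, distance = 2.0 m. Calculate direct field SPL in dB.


Given values:
  Lw = 87.5 dB, Q = 4, r = 2.0 m
Formula: SPL = Lw + 10 * log10(Q / (4 * pi * r^2))
Compute 4 * pi * r^2 = 4 * pi * 2.0^2 = 50.2655
Compute Q / denom = 4 / 50.2655 = 0.07957744
Compute 10 * log10(0.07957744) = -10.9921
SPL = 87.5 + (-10.9921) = 76.51

76.51 dB


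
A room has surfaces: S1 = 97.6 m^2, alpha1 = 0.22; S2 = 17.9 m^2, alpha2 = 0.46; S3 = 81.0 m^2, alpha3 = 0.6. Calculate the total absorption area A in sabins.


Given surfaces:
  Surface 1: 97.6 * 0.22 = 21.472
  Surface 2: 17.9 * 0.46 = 8.234
  Surface 3: 81.0 * 0.6 = 48.6
Formula: A = sum(Si * alpha_i)
A = 21.472 + 8.234 + 48.6
A = 78.31

78.31 sabins


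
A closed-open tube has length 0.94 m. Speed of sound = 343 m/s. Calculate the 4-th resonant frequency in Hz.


Given values:
  Tube type: closed-open, L = 0.94 m, c = 343 m/s, n = 4
Formula: f_n = (2n - 1) * c / (4 * L)
Compute 2n - 1 = 2*4 - 1 = 7
Compute 4 * L = 4 * 0.94 = 3.76
f = 7 * 343 / 3.76
f = 638.56

638.56 Hz


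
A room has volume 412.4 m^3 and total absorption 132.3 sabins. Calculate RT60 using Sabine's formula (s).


Given values:
  V = 412.4 m^3
  A = 132.3 sabins
Formula: RT60 = 0.161 * V / A
Numerator: 0.161 * 412.4 = 66.3964
RT60 = 66.3964 / 132.3 = 0.502

0.502 s


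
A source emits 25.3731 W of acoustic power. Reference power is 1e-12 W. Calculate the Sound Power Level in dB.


Given values:
  W = 25.3731 W
  W_ref = 1e-12 W
Formula: SWL = 10 * log10(W / W_ref)
Compute ratio: W / W_ref = 25373100000000
Compute log10: log10(25373100000000) = 13.404374
Multiply: SWL = 10 * 13.404374 = 134.04

134.04 dB


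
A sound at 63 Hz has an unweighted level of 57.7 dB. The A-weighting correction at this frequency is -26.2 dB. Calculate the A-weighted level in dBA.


Given values:
  SPL = 57.7 dB
  A-weighting at 63 Hz = -26.2 dB
Formula: L_A = SPL + A_weight
L_A = 57.7 + (-26.2)
L_A = 31.5

31.5 dBA


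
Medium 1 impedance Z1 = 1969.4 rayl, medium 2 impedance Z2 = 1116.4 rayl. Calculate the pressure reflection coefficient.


Given values:
  Z1 = 1969.4 rayl, Z2 = 1116.4 rayl
Formula: R = (Z2 - Z1) / (Z2 + Z1)
Numerator: Z2 - Z1 = 1116.4 - 1969.4 = -853.0
Denominator: Z2 + Z1 = 1116.4 + 1969.4 = 3085.8
R = -853.0 / 3085.8 = -0.2764

-0.2764


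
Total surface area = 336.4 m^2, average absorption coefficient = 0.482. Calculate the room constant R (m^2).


Given values:
  S = 336.4 m^2, alpha = 0.482
Formula: R = S * alpha / (1 - alpha)
Numerator: 336.4 * 0.482 = 162.1448
Denominator: 1 - 0.482 = 0.518
R = 162.1448 / 0.518 = 313.02

313.02 m^2


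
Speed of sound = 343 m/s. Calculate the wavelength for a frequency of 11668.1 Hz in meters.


Given values:
  c = 343 m/s, f = 11668.1 Hz
Formula: lambda = c / f
lambda = 343 / 11668.1
lambda = 0.0294

0.0294 m


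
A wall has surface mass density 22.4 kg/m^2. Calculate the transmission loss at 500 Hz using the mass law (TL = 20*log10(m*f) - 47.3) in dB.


Given values:
  m = 22.4 kg/m^2, f = 500 Hz
Formula: TL = 20 * log10(m * f) - 47.3
Compute m * f = 22.4 * 500 = 11200.0
Compute log10(11200.0) = 4.049218
Compute 20 * 4.049218 = 80.9844
TL = 80.9844 - 47.3 = 33.68

33.68 dB


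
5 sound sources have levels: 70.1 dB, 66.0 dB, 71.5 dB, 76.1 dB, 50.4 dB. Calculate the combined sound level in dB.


Formula: L_total = 10 * log10( sum(10^(Li/10)) )
  Source 1: 10^(70.1/10) = 10232929.9228
  Source 2: 10^(66.0/10) = 3981071.7055
  Source 3: 10^(71.5/10) = 14125375.4462
  Source 4: 10^(76.1/10) = 40738027.7804
  Source 5: 10^(50.4/10) = 109647.8196
Sum of linear values = 69187052.6745
L_total = 10 * log10(69187052.6745) = 78.4

78.4 dB


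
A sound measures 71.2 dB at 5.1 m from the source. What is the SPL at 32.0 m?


Given values:
  SPL1 = 71.2 dB, r1 = 5.1 m, r2 = 32.0 m
Formula: SPL2 = SPL1 - 20 * log10(r2 / r1)
Compute ratio: r2 / r1 = 32.0 / 5.1 = 6.2745
Compute log10: log10(6.2745) = 0.797579
Compute drop: 20 * 0.797579 = 15.9516
SPL2 = 71.2 - 15.9516 = 55.25

55.25 dB


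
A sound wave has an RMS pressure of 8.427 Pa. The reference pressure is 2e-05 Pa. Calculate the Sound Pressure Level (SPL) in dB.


Given values:
  p = 8.427 Pa
  p_ref = 2e-05 Pa
Formula: SPL = 20 * log10(p / p_ref)
Compute ratio: p / p_ref = 8.427 / 2e-05 = 421350
Compute log10: log10(421350) = 5.624643
Multiply: SPL = 20 * 5.624643 = 112.49

112.49 dB


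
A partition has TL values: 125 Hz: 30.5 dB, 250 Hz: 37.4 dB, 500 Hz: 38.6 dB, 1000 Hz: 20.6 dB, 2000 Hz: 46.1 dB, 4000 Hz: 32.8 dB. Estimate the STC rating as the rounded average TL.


Given TL values at each frequency:
  125 Hz: 30.5 dB
  250 Hz: 37.4 dB
  500 Hz: 38.6 dB
  1000 Hz: 20.6 dB
  2000 Hz: 46.1 dB
  4000 Hz: 32.8 dB
Formula: STC ~ round(average of TL values)
Sum = 30.5 + 37.4 + 38.6 + 20.6 + 46.1 + 32.8 = 206.0
Average = 206.0 / 6 = 34.33
Rounded: 34

34
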